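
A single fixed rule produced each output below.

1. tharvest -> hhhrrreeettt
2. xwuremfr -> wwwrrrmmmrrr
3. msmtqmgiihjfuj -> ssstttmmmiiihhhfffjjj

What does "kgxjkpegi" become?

What's happening: keep every other character starting from the second (positions 2nd, 4th, 6th, ...), then repeat every character 3 times.
Applying both steps to "kgxjkpegi": "gjpg", then "gggjjjpppggg".

gggjjjpppggg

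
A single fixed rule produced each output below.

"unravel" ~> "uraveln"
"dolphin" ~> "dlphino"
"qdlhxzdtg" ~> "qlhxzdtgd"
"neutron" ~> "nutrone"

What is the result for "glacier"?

gacierl

Looking at the pairs, the operation is to move the first character to the end, then swap the first and last characters.
Applying both steps to "glacier": "lacierg", then "gacierl".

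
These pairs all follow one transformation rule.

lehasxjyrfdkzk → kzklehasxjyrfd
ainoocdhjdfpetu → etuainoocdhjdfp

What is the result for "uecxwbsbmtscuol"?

Looking at the pairs, the operation is to move the last 3 characters to the front (rotate right by 3).
On "uecxwbsbmtscuol" that produces "uoluecxwbsbmtsc".

uoluecxwbsbmtsc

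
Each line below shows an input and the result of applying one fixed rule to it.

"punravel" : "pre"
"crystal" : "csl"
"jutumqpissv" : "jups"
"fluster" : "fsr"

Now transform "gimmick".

gmk

The transformation: keep one character in every 3, starting at position 1 (positions 1st, 4th, 7th, ...).
Applying that to "gimmick" gives "gmk".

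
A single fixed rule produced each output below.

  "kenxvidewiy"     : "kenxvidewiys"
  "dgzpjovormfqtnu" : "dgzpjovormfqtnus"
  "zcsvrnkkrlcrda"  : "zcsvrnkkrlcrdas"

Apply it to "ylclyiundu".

ylclyiundus

Each output is the input with this applied: append "s".
So "ylclyiundu" becomes "ylclyiundus".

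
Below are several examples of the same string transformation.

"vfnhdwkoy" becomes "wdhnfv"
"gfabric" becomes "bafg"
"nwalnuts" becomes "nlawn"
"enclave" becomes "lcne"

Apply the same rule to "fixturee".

utxif

The transformation: reverse the string, then delete the first 3 characters.
Applying both steps to "fixturee": "eerutxif", then "utxif".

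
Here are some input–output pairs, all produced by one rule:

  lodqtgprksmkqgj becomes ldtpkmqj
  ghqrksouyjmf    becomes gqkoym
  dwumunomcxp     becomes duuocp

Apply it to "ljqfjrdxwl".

lqjdw

Each output is the input with this applied: keep every other character starting from the first (positions 1st, 3rd, 5th, ...).
For "ljqfjrdxwl" the result is "lqjdw".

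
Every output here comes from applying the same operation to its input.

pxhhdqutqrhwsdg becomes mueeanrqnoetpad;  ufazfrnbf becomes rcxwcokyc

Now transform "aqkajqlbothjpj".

Rule — shift every letter 3 places backward in the alphabet (wrapping around).
Applying that to "aqkajqlbothjpj" gives "xnhxgniylqegmg".

xnhxgniylqegmg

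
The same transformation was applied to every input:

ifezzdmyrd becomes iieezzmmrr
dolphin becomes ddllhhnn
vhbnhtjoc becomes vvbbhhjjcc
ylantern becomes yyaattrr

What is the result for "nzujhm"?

nnuuhh

What's happening: keep every other character starting from the first (positions 1st, 3rd, 5th, ...), then double every character.
On "nzujhm": the first step gives "nuh", and the second then gives "nnuuhh".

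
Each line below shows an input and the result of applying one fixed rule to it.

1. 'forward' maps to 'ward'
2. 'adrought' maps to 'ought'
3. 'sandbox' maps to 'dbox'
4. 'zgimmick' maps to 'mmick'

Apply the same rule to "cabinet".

inet

Each output is the input with this applied: delete the first 3 characters.
For "cabinet" the result is "inet".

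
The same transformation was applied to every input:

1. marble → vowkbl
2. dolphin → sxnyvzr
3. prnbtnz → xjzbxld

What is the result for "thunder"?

The transformation: move the last 2 characters to the front (rotate right by 2), then shift every letter 10 places forward in the alphabet (wrapping around).
"thunder" → "erthund" → "obdrexn".

obdrexn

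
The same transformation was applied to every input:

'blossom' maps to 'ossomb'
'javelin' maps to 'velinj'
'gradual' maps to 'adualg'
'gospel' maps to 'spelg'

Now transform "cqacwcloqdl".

What's happening: move the first 2 characters to the end (rotate left by 2), then delete the last character.
Applying that to "cqacwcloqdl" gives "acwcloqdlc".

acwcloqdlc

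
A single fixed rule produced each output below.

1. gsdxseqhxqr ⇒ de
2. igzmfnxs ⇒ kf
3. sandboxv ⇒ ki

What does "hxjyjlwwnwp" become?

jc

The transformation: shift every letter 13 places forward in the alphabet (wrapping around) — i.e. ROT13, then keep only the last 2 characters.
Doing the same to "hxjyjlwwnwp": "jc".
(Check on "sandboxv": → "fnaqobki" → "ki" ✓)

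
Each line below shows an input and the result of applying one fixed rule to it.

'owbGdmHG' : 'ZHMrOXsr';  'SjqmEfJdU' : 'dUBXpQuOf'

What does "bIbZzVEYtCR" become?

Rule — flip the case of every letter, then shift every letter 11 places forward in the alphabet (wrapping around).
On "bIbZzVEYtCR": the first step gives "BiBzZveyTcr", and the second then gives "MtMkKgpjEnc".
(Check on "owbGdmHG": → "OWBgDMhg" → "ZHMrOXsr" ✓)

MtMkKgpjEnc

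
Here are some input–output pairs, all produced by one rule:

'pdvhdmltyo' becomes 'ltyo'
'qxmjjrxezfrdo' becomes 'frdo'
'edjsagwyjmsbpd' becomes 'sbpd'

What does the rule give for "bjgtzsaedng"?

The pattern: keep only the last 4 characters.
Doing the same to "bjgtzsaedng": "edng".

edng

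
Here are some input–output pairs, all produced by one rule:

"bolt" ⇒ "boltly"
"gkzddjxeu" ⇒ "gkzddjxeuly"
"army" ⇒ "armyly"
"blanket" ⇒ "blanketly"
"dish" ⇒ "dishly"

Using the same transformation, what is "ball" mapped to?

In each case the input is transformed by: append "ly".
On "ball" that produces "ballly".

ballly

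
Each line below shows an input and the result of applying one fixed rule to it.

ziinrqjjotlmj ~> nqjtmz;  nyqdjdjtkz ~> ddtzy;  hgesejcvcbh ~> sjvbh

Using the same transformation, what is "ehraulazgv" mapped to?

In each case the input is transformed by: move the first 2 characters to the end (rotate left by 2), then keep every other character starting from the second (positions 2nd, 4th, 6th, ...).
Applying both steps to "ehraulazgv": "raulazgveh", then "alzvh".

alzvh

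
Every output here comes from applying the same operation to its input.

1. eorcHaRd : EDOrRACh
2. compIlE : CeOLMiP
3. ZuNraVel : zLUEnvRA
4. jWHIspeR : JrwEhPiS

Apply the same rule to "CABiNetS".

csaTbEIn

The pattern: flip the case of every letter, then take characters alternately from the front and the back (1st, last, 2nd, 2nd-last, ...).
On "CABiNetS" that produces "csaTbEIn".
(Check on "jWHIspeR": → "JwhiSPEr" → "JrwEhPiS" ✓)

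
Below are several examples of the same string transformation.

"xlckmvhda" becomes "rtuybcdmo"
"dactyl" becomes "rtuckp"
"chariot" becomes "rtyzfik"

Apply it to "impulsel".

vzccdgjl

Looking at the pairs, the operation is to sort the characters into alphabetical order, then shift every letter 9 places backward in the alphabet (wrapping around).
Applying both steps to "impulsel": "eillmpsu", then "vzccdgjl".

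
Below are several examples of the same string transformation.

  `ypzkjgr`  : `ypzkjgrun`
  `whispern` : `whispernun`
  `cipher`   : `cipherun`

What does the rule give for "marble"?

Each output is the input with this applied: append "un".
For "marble" the result is "marbleun".

marbleun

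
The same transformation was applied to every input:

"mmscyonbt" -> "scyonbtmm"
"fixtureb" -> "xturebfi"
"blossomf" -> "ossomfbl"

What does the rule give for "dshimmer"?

himmerds

The pattern: move the first 2 characters to the end (rotate left by 2).
"dshimmer" → "himmerds".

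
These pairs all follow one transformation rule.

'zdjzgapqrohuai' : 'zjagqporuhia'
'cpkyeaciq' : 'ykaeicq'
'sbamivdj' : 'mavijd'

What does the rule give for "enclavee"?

lcvaee

The transformation: delete the first 2 characters, then swap each adjacent pair of characters (1↔2, 3↔4, ...).
Starting from "enclavee": after the first operation, "clavee"; after the second, "lcvaee".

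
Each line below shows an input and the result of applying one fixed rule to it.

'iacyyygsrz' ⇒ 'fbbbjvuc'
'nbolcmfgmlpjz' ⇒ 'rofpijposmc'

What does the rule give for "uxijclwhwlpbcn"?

Rule — shift every letter 3 places forward in the alphabet (wrapping around), then delete the first 2 characters.
Applying both steps to "uxijclwhwlpbcn": "xalmfozkzosefq", then "lmfozkzosefq".

lmfozkzosefq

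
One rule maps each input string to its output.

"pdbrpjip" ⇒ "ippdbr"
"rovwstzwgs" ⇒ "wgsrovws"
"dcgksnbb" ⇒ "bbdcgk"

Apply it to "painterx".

In each case the input is transformed by: swap the front and back halves of the string, then delete the first 2 characters.
Working it through for "painterx": intermediate "terxpain", final "rxpain".

rxpain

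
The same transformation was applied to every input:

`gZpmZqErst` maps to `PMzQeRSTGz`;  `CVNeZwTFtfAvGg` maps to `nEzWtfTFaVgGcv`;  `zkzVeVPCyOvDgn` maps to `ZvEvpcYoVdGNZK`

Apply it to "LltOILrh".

ToilRHlL

Each output is the input with this applied: flip the case of every letter, then move the first 2 characters to the end (rotate left by 2).
Applying that to "LltOILrh" gives "ToilRHlL".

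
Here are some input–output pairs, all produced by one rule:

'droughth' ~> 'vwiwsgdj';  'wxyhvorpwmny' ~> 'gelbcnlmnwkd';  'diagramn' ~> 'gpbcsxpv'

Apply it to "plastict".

The pattern: swap the front and back halves of the string, then shift every letter 11 places backward in the alphabet (wrapping around).
"plastict" → "ixrieaph".
(Check on "diagramn": → "ramndiag" → "gpbcsxpv" ✓)

ixrieaph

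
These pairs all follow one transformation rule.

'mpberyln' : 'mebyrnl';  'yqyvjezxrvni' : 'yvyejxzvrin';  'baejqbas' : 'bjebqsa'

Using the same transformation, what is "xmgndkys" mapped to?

Rule — swap each adjacent pair of characters (1↔2, 3↔4, ...), then delete the first character.
Applying both steps to "xmgndkys": "mxngkdsy", then "xngkdsy".

xngkdsy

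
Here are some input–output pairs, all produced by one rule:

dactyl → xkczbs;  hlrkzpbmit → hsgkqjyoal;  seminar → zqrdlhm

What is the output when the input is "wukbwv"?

In each case the input is transformed by: move the last 2 characters to the front (rotate right by 2), then shift every letter 1 place backward in the alphabet (wrapping around).
"wukbwv" → "wvwukb" → "vuvtja".

vuvtja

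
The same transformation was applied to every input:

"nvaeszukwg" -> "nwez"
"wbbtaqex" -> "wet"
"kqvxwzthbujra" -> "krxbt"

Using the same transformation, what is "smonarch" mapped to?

The rule is to take characters alternately from the front and the back (1st, last, 2nd, 2nd-last, ...), then keep one character in every 3, starting at position 1 (positions 1st, 4th, 7th, ...).
Working it through for "smonarch": intermediate "shmcorna", final "scn".
(Check on "wbbtaqex": → "wxbebqta" → "wet" ✓)

scn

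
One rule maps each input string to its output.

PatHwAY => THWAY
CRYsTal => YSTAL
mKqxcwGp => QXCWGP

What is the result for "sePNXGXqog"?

PNXGXQOG

The rule is to delete the first 2 characters, then convert every letter to uppercase.
Working it through for "sePNXGXqog": intermediate "PNXGXqog", final "PNXGXQOG".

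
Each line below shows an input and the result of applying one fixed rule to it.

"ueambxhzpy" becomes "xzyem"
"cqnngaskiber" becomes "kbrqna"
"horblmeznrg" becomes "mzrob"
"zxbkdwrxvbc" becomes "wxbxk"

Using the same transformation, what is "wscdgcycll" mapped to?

cclsd

Looking at the pairs, the operation is to keep every other character starting from the second (positions 2nd, 4th, 6th, ...), then move the last 3 characters to the front (rotate right by 3).
Applying both steps to "wscdgcycll": "sdccl", then "cclsd".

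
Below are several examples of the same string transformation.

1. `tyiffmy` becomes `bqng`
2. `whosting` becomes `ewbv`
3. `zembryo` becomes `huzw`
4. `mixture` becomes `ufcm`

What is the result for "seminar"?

auvz

Each output is the input with this applied: keep every other character starting from the first (positions 1st, 3rd, 5th, ...), then shift every letter 8 places forward in the alphabet (wrapping around).
Applying that to "seminar" gives "auvz".
(Check on "whosting": → "wotn" → "ewbv" ✓)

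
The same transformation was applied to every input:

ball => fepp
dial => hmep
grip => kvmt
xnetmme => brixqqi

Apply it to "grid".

The pattern: shift every letter 4 places forward in the alphabet (wrapping around).
Applying that to "grid" gives "kvmh".

kvmh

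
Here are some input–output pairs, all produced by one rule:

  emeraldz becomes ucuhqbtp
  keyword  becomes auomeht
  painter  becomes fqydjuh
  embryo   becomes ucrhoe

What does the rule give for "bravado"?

The transformation: shift every letter 10 places backward in the alphabet (wrapping around).
So "bravado" becomes "rhqlqte".

rhqlqte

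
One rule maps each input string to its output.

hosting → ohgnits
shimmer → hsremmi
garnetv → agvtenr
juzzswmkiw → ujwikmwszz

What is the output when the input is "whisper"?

hwrepsi

The pattern: reverse the string, then move the last 2 characters to the front (rotate right by 2).
For "whisper" the result is "hwrepsi".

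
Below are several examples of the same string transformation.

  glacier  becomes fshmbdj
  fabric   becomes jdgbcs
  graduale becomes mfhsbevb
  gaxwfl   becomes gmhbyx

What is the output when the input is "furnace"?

dfgvsob

The pattern: move the last 2 characters to the front (rotate right by 2), then shift every letter 1 place forward in the alphabet (wrapping around).
"furnace" → "cefurna" → "dfgvsob".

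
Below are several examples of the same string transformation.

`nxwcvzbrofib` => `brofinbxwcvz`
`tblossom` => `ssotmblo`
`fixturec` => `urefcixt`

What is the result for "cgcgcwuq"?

cwucqgcg

The transformation: swap the first and last characters, then swap the front and back halves of the string.
Starting from "cgcgcwuq": after the first operation, "qgcgcwuc"; after the second, "cwucqgcg".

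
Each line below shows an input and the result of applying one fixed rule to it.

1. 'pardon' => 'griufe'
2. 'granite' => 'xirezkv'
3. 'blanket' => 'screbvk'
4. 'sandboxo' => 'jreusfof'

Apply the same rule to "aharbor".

The transformation: shift every letter 9 places backward in the alphabet (wrapping around).
For "aharbor" the result is "ryrisfi".

ryrisfi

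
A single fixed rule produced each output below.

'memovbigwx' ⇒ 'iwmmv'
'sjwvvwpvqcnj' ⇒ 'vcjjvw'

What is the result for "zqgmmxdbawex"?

bwxqmx

Rule — swap the front and back halves of the string, then keep every other character starting from the second (positions 2nd, 4th, 6th, ...).
Applying both steps to "zqgmmxdbawex": "dbawexzqgmmx", then "bwxqmx".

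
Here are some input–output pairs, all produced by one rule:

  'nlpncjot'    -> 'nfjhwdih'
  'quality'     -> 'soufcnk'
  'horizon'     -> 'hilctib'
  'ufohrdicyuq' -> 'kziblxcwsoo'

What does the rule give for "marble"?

yulvfg

What's happening: shift every letter 6 places backward in the alphabet (wrapping around), then swap the first and last characters.
Starting from "marble": after the first operation, "gulvfy"; after the second, "yulvfg".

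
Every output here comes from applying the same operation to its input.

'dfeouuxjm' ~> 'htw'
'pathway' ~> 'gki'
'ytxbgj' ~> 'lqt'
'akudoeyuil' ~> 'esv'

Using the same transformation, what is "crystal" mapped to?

dkv

The pattern: shift every letter 10 places forward in the alphabet (wrapping around), then keep only the last 3 characters.
On "crystal": the first step gives "mbicdkv", and the second then gives "dkv".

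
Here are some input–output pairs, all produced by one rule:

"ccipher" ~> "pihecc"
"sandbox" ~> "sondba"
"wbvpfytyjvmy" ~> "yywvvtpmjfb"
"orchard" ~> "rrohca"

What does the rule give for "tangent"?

Each output is the input with this applied: delete the last character, then sort the characters into reverse alphabetical order.
Starting from "tangent": after the first operation, "tangen"; after the second, "tnngea".

tnngea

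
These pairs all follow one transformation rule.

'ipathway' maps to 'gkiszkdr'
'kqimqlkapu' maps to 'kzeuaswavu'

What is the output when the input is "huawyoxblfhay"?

rkirekgiyhlvp

Rule — shift every letter 10 places forward in the alphabet (wrapping around), then move the last 3 characters to the front (rotate right by 3).
For "huawyoxblfhay", step one produces "rekgiyhlvprki"; step two turns that into "rkirekgiyhlvp".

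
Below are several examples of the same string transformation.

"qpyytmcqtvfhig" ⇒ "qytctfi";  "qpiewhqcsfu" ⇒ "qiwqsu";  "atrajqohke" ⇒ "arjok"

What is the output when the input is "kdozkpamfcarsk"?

kokafas

Looking at the pairs, the operation is to keep every other character starting from the first (positions 1st, 3rd, 5th, ...).
Applying that to "kdozkpamfcarsk" gives "kokafas".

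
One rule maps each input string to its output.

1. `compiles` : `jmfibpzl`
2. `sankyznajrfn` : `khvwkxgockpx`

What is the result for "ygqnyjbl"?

The transformation: shift every letter 3 places backward in the alphabet (wrapping around), then move the first 2 characters to the end (rotate left by 2).
On "ygqnyjbl": the first step gives "vdnkvgyi", and the second then gives "nkvgyivd".

nkvgyivd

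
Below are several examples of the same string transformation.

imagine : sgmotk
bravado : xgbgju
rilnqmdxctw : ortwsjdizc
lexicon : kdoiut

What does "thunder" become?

What's happening: shift every letter 6 places forward in the alphabet (wrapping around), then delete the first character.
Doing the same to "thunder": "natjkx".
(Check on "imagine": → "osgmotk" → "sgmotk" ✓)

natjkx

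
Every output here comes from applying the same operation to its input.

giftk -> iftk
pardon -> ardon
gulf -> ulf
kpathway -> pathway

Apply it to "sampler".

The transformation: delete the first character.
"sampler" → "ampler".

ampler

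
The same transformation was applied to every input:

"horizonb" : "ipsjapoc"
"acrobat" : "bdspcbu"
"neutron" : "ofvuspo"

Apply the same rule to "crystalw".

Looking at the pairs, the operation is to shift every letter 1 place forward in the alphabet (wrapping around).
For "crystalw" the result is "dsztubmx".

dsztubmx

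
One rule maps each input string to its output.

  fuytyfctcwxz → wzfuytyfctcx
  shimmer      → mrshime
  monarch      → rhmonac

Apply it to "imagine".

ieimagn

The rule is to move the last 2 characters to the front (rotate right by 2), then swap the first and last characters.
On "imagine": the first step gives "neimagi", and the second then gives "ieimagn".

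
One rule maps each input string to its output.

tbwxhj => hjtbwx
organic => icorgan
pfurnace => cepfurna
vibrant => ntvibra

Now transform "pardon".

The rule is to move the last 2 characters to the front (rotate right by 2).
Applying that to "pardon" gives "onpard".

onpard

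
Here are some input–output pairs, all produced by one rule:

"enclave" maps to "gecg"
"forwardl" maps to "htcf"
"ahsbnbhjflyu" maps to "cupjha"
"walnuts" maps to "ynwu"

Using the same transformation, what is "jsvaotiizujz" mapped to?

lxqkbl

Each output is the input with this applied: shift every letter 2 places forward in the alphabet (wrapping around), then keep every other character starting from the first (positions 1st, 3rd, 5th, ...).
On "jsvaotiizujz": the first step gives "luxcqvkkbwlb", and the second then gives "lxqkbl".
(Check on "ahsbnbhjflyu": → "cjudpdjlhnaw" → "cupjha" ✓)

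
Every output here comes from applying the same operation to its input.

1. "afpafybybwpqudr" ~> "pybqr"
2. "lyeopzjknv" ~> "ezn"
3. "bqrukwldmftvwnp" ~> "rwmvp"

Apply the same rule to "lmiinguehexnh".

ighn

The pattern: keep one character in every 3, starting at position 3 (positions 3rd, 6th, 9th, ...).
Applying that to "lmiinguehexnh" gives "ighn".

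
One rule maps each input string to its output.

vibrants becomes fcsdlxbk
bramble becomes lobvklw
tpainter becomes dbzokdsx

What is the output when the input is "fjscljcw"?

pgtmctmv

Rule — shift every letter 10 places forward in the alphabet (wrapping around), then take characters alternately from the front and the back (1st, last, 2nd, 2nd-last, ...).
Starting from "fjscljcw": after the first operation, "ptcmvtmg"; after the second, "pgtmctmv".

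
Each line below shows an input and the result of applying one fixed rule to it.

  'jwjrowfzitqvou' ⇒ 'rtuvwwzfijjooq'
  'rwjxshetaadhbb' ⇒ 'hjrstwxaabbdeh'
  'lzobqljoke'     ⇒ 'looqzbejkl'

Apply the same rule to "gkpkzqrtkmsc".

Rule — sort the characters into alphabetical order, then swap the front and back halves of the string.
On "gkpkzqrtkmsc" that produces "pqrstzcgkkkm".
(Check on "jwjrowfzitqvou": → "fijjooqrtuvwwz" → "rtuvwwzfijjooq" ✓)

pqrstzcgkkkm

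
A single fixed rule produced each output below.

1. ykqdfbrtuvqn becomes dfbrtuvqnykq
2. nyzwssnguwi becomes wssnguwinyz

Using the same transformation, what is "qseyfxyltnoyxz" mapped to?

yfxyltnoyxzqse

The rule is to move the first 3 characters to the end (rotate left by 3).
On "qseyfxyltnoyxz" that produces "yfxyltnoyxzqse".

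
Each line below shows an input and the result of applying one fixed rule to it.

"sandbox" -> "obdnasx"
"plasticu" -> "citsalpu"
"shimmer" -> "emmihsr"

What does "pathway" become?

awhtapy

Looking at the pairs, the operation is to reverse the string, then move the first character to the end.
"pathway" → "yawhtap" → "awhtapy".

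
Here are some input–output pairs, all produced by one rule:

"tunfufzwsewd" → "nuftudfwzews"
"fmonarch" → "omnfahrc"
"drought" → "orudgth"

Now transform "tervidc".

revticd

The transformation: move the first 2 characters to the end (rotate left by 2), then take characters alternately from the front and the back (1st, last, 2nd, 2nd-last, ...).
"tervidc" → "revticd".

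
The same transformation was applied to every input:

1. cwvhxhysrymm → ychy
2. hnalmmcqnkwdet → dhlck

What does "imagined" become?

Looking at the pairs, the operation is to move the last 3 characters to the front (rotate right by 3), then keep one character in every 3, starting at position 1 (positions 1st, 4th, 7th, ...).
Applying both steps to "imagined": "nedimagi", then "nig".

nig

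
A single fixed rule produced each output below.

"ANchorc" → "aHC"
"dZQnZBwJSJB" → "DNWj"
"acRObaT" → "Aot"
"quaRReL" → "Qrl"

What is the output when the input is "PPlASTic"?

paI

The rule is to flip the case of every letter, then keep one character in every 3, starting at position 1 (positions 1st, 4th, 7th, ...).
Doing the same to "PPlASTic": "paI".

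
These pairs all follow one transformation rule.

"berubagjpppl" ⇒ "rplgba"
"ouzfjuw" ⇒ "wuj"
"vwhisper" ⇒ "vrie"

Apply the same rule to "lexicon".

ole

Rule — sort the characters into reverse alphabetical order, then keep every other character starting from the second (positions 2nd, 4th, 6th, ...).
Starting from "lexicon": after the first operation, "xonliec"; after the second, "ole".
(Check on "vwhisper": → "wvsrpihe" → "vrie" ✓)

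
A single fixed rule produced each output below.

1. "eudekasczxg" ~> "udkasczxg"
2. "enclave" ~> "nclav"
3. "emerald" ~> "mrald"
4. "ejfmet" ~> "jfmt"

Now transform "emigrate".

migrat

Looking at the pairs, the operation is to remove every "e".
On "emigrate" that produces "migrat".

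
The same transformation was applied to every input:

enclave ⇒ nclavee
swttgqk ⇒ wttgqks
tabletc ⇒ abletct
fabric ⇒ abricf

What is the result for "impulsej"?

What's happening: move the first character to the end.
On "impulsej" that produces "mpulseji".

mpulseji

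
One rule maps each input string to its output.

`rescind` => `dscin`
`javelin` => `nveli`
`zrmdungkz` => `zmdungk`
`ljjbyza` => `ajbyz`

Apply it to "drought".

tough

Each output is the input with this applied: delete the first 2 characters, then move the last character to the front.
Starting from "drought": after the first operation, "ought"; after the second, "tough".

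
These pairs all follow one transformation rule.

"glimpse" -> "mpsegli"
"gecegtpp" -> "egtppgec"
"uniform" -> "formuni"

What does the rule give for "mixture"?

turemix

Looking at the pairs, the operation is to move the first 3 characters to the end (rotate left by 3).
Applying that to "mixture" gives "turemix".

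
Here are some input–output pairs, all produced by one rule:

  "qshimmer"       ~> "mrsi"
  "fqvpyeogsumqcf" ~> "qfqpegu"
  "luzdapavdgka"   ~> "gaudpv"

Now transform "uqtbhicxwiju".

The pattern: move the last 3 characters to the front (rotate right by 3), then keep every other character starting from the first (positions 1st, 3rd, 5th, ...).
Working it through for "uqtbhicxwiju": intermediate "ijuuqtbhicxw", final "iuqbix".
(Check on "qshimmer": → "merqshim" → "mrsi" ✓)

iuqbix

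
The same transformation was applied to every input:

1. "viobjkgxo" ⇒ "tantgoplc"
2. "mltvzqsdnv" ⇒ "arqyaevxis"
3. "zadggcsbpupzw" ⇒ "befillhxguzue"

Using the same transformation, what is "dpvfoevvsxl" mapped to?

The rule is to shift every letter 5 places forward in the alphabet (wrapping around), then move the last character to the front.
Working it through for "dpvfoevvsxl": intermediate "iuaktjaaxcq", final "qiuaktjaaxc".
(Check on "zadggcsbpupzw": → "efillhxguzueb" → "befillhxguzue" ✓)

qiuaktjaaxc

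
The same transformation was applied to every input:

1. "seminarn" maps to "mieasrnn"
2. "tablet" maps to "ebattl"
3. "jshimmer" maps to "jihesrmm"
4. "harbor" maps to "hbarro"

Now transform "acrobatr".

cbaatrro

The transformation: sort the characters into reverse alphabetical order, then swap the front and back halves of the string.
On "acrobatr": the first step gives "trrocbaa", and the second then gives "cbaatrro".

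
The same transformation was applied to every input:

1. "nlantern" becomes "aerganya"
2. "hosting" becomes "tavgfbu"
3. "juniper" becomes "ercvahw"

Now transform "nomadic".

pvqnzba

Rule — shift every letter 13 places forward in the alphabet (wrapping around) — i.e. ROT13, then reverse the string.
For "nomadic", step one produces "abznqvp"; step two turns that into "pvqnzba".
(Check on "nlantern": → "aynagrea" → "aerganya" ✓)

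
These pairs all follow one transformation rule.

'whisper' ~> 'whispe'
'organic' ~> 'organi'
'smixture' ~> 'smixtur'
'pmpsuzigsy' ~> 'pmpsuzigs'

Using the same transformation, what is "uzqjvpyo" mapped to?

uzqjvpy

The transformation: delete the last character.
Applying that to "uzqjvpyo" gives "uzqjvpy".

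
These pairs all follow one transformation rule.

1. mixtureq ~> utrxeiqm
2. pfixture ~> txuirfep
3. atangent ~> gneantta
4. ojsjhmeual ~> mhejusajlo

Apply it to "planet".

Looking at the pairs, the operation is to swap the front and back halves of the string, then take characters alternately from the front and the back (1st, last, 2nd, 2nd-last, ...).
On "planet": the first step gives "netpla", and the second then gives "naeltp".

naeltp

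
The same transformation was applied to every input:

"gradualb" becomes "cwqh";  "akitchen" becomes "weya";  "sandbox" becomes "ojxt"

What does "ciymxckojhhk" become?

The rule is to keep every other character starting from the first (positions 1st, 3rd, 5th, ...), then shift every letter 4 places backward in the alphabet (wrapping around).
On "ciymxckojhhk": the first step gives "cyxkjh", and the second then gives "yutgfd".

yutgfd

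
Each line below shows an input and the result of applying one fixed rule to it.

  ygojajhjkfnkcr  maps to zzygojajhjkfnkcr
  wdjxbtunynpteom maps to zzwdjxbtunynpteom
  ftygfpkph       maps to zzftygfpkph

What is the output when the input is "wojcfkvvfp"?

The pattern: prepend "zz".
Doing the same to "wojcfkvvfp": "zzwojcfkvvfp".

zzwojcfkvvfp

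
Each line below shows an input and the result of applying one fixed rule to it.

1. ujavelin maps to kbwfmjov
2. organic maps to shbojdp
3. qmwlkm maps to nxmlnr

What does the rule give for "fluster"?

In each case the input is transformed by: move the first character to the end, then shift every letter 1 place forward in the alphabet (wrapping around).
On "fluster" that produces "mvtufsg".

mvtufsg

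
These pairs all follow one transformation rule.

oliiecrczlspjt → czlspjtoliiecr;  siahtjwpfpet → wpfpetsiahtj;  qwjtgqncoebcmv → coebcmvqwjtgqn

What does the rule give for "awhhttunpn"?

tunpnawhht

Rule — swap the front and back halves of the string.
Applying that to "awhhttunpn" gives "tunpnawhht".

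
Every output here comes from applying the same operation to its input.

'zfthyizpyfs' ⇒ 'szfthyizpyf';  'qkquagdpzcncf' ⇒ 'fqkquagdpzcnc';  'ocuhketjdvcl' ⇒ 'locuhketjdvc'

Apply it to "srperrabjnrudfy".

Looking at the pairs, the operation is to move the last character to the front.
Applying that to "srperrabjnrudfy" gives "ysrperrabjnrudf".

ysrperrabjnrudf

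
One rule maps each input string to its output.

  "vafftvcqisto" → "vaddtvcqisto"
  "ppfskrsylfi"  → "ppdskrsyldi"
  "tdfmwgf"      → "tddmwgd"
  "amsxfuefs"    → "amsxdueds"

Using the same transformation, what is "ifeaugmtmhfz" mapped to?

ideaugmtmhdz

In each case the input is transformed by: replace every "f" with "d".
Applying that to "ifeaugmtmhfz" gives "ideaugmtmhdz".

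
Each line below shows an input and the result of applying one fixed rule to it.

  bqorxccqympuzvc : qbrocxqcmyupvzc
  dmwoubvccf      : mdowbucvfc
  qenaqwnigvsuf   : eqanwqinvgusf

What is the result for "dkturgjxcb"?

kdutgrxjbc

The pattern: swap each adjacent pair of characters (1↔2, 3↔4, ...).
"dkturgjxcb" → "kdutgrxjbc".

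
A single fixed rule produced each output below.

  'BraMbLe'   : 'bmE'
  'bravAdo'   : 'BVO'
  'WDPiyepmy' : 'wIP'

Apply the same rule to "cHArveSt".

CRs

Rule — flip the case of every letter, then keep one character in every 3, starting at position 1 (positions 1st, 4th, 7th, ...).
Working it through for "cHArveSt": intermediate "ChaRVEsT", final "CRs".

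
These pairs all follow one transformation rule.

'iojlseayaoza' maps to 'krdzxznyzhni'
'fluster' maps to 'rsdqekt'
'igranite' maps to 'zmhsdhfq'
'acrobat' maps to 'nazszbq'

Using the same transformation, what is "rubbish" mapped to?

The transformation: move the first 3 characters to the end (rotate left by 3), then shift every letter 1 place backward in the alphabet (wrapping around).
Applying both steps to "rubbish": "bishrub", then "ahrgqta".

ahrgqta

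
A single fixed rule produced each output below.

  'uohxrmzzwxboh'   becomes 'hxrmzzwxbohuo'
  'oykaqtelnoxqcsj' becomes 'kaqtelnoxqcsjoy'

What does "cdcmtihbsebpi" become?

cmtihbsebpicd

Looking at the pairs, the operation is to move the first 2 characters to the end (rotate left by 2).
Doing the same to "cdcmtihbsebpi": "cmtihbsebpicd".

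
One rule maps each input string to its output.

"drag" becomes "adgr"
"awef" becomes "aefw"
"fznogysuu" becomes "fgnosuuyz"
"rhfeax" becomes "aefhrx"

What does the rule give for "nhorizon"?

hinnoorz

Looking at the pairs, the operation is to sort the characters into alphabetical order.
"nhorizon" → "hinnoorz".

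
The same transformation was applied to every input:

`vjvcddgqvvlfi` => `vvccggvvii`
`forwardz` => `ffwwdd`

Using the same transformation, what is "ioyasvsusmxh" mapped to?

The rule is to keep one character in every 3, starting at position 1 (positions 1st, 4th, 7th, ...), then double every character.
"ioyasvsusmxh" → "iasm" → "iiaassmm".
(Check on "forwardz": → "fwd" → "ffwwdd" ✓)

iiaassmm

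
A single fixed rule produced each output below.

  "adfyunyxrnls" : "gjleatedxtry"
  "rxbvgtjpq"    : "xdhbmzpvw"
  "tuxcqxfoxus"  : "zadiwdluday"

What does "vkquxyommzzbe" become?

bqwadeussffhk

The pattern: shift every letter 6 places forward in the alphabet (wrapping around).
"vkquxyommzzbe" → "bqwadeussffhk".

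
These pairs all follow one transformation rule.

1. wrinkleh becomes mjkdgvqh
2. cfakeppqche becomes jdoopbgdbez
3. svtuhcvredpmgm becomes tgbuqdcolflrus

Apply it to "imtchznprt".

bgymoqshls

In each case the input is transformed by: move the first 3 characters to the end (rotate left by 3), then shift every letter 1 place backward in the alphabet (wrapping around).
Starting from "imtchznprt": after the first operation, "chznprtimt"; after the second, "bgymoqshls".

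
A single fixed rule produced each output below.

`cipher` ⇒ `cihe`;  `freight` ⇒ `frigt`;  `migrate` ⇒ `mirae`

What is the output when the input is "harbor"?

habo

Rule — double every character, then keep one character in every 3, starting at position 1 (positions 1st, 4th, 7th, ...).
Applying both steps to "harbor": "hhaarrbboorr", then "habo".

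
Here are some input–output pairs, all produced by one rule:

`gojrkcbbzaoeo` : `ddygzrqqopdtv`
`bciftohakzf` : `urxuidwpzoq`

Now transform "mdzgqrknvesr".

gsovfgzckthb

The rule is to swap the first and last characters, then shift every letter 11 places backward in the alphabet (wrapping around).
"mdzgqrknvesr" → "rdzgqrknvesm" → "gsovfgzckthb".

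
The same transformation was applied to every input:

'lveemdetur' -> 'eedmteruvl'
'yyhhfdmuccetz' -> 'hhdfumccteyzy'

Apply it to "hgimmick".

miimkcgh

The rule is to move the first 2 characters to the end (rotate left by 2), then swap each adjacent pair of characters (1↔2, 3↔4, ...).
"hgimmick" → "immickhg" → "miimkcgh".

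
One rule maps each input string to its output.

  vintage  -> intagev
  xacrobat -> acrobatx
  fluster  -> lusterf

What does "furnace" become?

urnacef

The pattern: move the first character to the end.
On "furnace" that produces "urnacef".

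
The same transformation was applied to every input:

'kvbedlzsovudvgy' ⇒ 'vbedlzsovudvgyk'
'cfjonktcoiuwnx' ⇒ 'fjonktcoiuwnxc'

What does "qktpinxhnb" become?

ktpinxhnbq

The transformation: move the first character to the end.
So "qktpinxhnb" becomes "ktpinxhnbq".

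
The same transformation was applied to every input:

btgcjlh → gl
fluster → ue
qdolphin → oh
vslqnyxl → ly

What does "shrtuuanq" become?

Looking at the pairs, the operation is to keep one character in every 3, starting at position 3 (positions 3rd, 6th, 9th, ...).
On "shrtuuanq" that produces "ruq".

ruq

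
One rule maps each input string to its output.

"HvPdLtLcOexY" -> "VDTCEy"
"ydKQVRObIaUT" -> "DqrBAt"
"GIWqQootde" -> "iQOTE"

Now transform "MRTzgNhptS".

rZnPs

In each case the input is transformed by: flip the case of every letter, then keep every other character starting from the second (positions 2nd, 4th, 6th, ...).
Starting from "MRTzgNhptS": after the first operation, "mrtZGnHPTs"; after the second, "rZnPs".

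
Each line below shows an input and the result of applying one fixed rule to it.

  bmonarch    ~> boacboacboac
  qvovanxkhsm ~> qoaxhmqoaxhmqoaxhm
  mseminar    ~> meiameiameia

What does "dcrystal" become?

drsadrsadrsa

The rule is to keep every other character starting from the first (positions 1st, 3rd, 5th, ...), then write the whole string 3 times in a row.
Working it through for "dcrystal": intermediate "drsa", final "drsadrsadrsa".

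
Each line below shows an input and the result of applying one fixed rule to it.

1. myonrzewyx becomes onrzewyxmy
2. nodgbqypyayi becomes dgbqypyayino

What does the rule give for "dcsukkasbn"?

The transformation: move the first 2 characters to the end (rotate left by 2).
For "dcsukkasbn" the result is "sukkasbndc".

sukkasbndc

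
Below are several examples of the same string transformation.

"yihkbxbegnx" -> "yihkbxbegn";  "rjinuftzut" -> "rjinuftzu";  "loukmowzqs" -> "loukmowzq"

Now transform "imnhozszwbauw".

imnhozszwbau

Each output is the input with this applied: delete the last character.
Applying that to "imnhozszwbauw" gives "imnhozszwbau".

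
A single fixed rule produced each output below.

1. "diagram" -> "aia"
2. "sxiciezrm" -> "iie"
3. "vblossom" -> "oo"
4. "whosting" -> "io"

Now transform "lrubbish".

iu

The pattern: move the last 3 characters to the front (rotate right by 3), then keep only the vowels.
Working it through for "lrubbish": intermediate "ishlrubb", final "iu".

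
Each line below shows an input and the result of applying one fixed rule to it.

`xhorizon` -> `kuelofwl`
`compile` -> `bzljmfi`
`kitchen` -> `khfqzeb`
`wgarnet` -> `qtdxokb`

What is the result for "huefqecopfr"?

In each case the input is transformed by: shift every letter 3 places backward in the alphabet (wrapping around), then move the last character to the front.
On "huefqecopfr": the first step gives "erbcnbzlmco", and the second then gives "oerbcnbzlmc".

oerbcnbzlmc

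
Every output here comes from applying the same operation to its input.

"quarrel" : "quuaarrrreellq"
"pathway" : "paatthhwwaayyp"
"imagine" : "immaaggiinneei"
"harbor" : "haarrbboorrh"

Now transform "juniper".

Looking at the pairs, the operation is to double every character, then move the first character to the end.
On "juniper": the first step gives "jjuunniippeerr", and the second then gives "juunniippeerrj".
(Check on "harbor": → "hhaarrbboorr" → "haarrbboorrh" ✓)

juunniippeerrj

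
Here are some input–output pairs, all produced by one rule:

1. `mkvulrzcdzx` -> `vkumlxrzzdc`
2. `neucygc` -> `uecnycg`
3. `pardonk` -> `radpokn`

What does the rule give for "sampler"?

mapslre

The rule is to move the first 2 characters to the end (rotate left by 2), then take characters alternately from the front and the back (1st, last, 2nd, 2nd-last, ...).
For "sampler", step one produces "mplersa"; step two turns that into "mapslre".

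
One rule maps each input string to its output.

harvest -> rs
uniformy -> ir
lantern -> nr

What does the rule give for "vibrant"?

What's happening: keep one character in every 3, starting at position 3 (positions 3rd, 6th, 9th, ...).
For "vibrant" the result is "bn".

bn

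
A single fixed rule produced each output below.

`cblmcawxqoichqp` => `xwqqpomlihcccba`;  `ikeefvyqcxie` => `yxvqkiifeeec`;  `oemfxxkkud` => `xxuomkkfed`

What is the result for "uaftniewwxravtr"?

xwwvuttrrnifeaa

What's happening: sort the characters into reverse alphabetical order.
So "uaftniewwxravtr" becomes "xwwvuttrrnifeaa".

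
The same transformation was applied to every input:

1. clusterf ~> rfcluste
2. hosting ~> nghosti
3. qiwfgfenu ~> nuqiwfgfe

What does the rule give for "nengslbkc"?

kcnengslb

Looking at the pairs, the operation is to move the last 2 characters to the front (rotate right by 2).
Applying that to "nengslbkc" gives "kcnengslb".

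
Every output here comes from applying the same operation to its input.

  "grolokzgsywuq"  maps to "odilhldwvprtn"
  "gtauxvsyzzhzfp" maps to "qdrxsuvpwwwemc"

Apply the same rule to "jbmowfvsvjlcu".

ygljctpsgszir

What's happening: shift every letter 3 places backward in the alphabet (wrapping around), then swap each adjacent pair of characters (1↔2, 3↔4, ...).
On "jbmowfvsvjlcu": the first step gives "gyjltcspsgizr", and the second then gives "ygljctpsgszir".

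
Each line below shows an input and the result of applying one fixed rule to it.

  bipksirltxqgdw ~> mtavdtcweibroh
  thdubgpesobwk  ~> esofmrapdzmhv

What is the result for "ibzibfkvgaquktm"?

tmktmqvgrlbfvex

The transformation: shift every letter 11 places forward in the alphabet (wrapping around).
On "ibzibfkvgaquktm" that produces "tmktmqvgrlbfvex".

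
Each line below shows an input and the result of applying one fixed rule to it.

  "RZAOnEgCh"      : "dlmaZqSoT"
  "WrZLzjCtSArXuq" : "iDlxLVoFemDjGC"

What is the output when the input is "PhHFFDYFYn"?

bTtrrpkrkZ

Rule — flip the case of every letter, then shift every letter 12 places forward in the alphabet (wrapping around).
Working it through for "PhHFFDYFYn": intermediate "pHhffdyfyN", final "bTtrrpkrkZ".
(Check on "WrZLzjCtSArXuq": → "wRzlZJcTsaRxUQ" → "iDlxLVoFemDjGC" ✓)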